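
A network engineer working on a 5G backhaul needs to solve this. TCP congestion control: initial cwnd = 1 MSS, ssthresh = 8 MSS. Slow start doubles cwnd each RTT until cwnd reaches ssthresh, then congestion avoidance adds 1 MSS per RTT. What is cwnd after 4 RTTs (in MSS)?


RTT 0: cwnd = 1 MSS (initial)
RTT 1: cwnd = 2 MSS (slow start, doubled)
RTT 2: cwnd = 4 MSS (slow start, doubled)
RTT 3: cwnd = 8 MSS (slow start, doubled)
RTT 4: cwnd = 9 MSS (congestion avoidance, +1)

9


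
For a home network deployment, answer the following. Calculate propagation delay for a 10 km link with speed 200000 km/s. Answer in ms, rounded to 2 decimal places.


Given: distance = 10 km, speed = 200000 km/s
Delay = distance / speed = 10 / 200000 seconds
Delay in ms = 10 * 1000 / 200000
Delay = 0.0500 ms
Rounded to 2 dp = 0.05 ms

0.05


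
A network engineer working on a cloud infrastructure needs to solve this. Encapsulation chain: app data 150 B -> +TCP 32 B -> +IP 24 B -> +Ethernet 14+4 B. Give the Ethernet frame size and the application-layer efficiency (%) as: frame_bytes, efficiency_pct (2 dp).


TCP segment = 150 + 32 = 182 B
IP packet = 182 + 24 = 206 B
Ethernet frame = 206 + 14 + 4 = 224 B
Efficiency = app / frame = 150 / 224 = 0.669643 = 66.9643% -> 66.96% (2 dp)

224, 66.96


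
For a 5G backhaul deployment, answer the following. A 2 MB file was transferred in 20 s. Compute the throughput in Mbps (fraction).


Given: file = 2 MB, time = 20 s
File in Mb = 2 * 8 = 16 Mb
Throughput = 16 / 20 Mbps
Throughput = 4/5 Mbps

4/5


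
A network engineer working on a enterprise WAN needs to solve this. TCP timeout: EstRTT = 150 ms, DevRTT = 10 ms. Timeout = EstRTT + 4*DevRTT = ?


Given: EstRTT = 150 ms, DevRTT = 10 ms
Timeout = EstRTT + 4 * DevRTT
4 * DevRTT = 4 * 10 = 40
Timeout = 150 + 40 = 190 ms

190


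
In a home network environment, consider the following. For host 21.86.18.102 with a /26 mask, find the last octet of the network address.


Given: IP = 21.86.18.102, prefix = /26
Subnet mask = 255.255.255.192
Last octet of IP: 102
Last octet of mask: 192
Network last octet = 102 AND 192 = 64

64


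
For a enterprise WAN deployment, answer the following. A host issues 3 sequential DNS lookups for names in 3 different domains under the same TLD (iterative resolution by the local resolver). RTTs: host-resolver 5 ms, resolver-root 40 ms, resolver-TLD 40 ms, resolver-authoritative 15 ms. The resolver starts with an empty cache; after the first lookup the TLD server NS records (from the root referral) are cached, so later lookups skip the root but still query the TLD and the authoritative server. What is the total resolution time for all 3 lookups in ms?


Lookup 1 (cold cache): local + root + TLD + auth = 5 + 40 + 40 + 15 = 100 ms
Lookups 2..3 (TLD NS cached -> skip root; new domain -> still ask TLD and auth): local + TLD + auth = 5 + 40 + 15 = 60 ms each
Remaining 2 lookups: 2 * 60 = 120 ms
Total = 100 + 120 = 220 ms

220


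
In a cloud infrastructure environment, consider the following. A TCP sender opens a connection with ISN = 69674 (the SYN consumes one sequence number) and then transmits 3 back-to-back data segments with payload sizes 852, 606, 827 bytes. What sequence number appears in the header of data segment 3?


The SYN occupies sequence number ISN = 69674, so the first data byte is ISN + 1 = 69675.
SEQ of data segment i = (ISN + 1) + sum of payload sizes of segments 1..i-1.
Segment 1: SEQ = 69675, payload = 852 bytes
Segment 2: SEQ = 70527, payload = 606 bytes
Segment 3: SEQ = 71133, payload = 827 bytes
SEQ of segment 3 = 69675 + 852 + 606 = 71133

71133


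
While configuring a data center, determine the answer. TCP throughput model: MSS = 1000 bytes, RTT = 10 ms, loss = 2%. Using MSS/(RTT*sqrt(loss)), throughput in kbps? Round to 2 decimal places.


Given: MSS = 1000 bytes, RTT = 10 ms, loss = 2%
RTT in seconds = 10 / 1000 = 0.01
Loss rate = 2% = 0.02
sqrt(loss) = sqrt(0.02) = 0.141421356237
Throughput (bytes/s) = 1000 / (0.01 * 0.141421356237) = 707106.7812
Throughput (kbps) = 707106.7812 * 8 / 1000 = 5656.854249 -> 5656.85 kbps (2 dp)

5656.85


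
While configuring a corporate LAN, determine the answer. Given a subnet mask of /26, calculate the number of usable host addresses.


Given: subnet mask /26
Host bits = 32 - 26 = 6
Total addresses = 2^6 = 64
Usable hosts = 64 - 2 (network + broadcast) = 62

62


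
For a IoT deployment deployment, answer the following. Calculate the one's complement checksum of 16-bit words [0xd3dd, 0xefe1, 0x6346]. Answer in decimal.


Given words: [0xd3dd, 0xefe1, 0x6346]
Step 1: Sum all words
Raw sum = 54237 + 61409 + 25414 = 141060
Step 2: Fold carry: (9988 + 2) = 9990
One's complement = ~9990 & 0xFFFF = 55545

55545


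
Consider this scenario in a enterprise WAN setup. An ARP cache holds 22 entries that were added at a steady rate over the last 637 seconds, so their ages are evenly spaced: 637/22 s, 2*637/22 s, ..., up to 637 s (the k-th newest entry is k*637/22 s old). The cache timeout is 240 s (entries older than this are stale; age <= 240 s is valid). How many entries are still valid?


Ages are k * 637/22 s for k = 1..22 (spacing = 28.9545 s).
Entry k is valid iff k * 637/22 <= 240 iff k <= 22 * 240 / 637 = 8.2889
n_valid = floor(8.2889) = 8
(n_stale = 22 - 8 = 14)

8


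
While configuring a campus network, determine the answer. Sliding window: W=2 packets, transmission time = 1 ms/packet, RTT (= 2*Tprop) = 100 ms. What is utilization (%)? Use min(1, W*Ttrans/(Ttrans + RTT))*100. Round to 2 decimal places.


Given: W = 2, Ttrans = 1 ms, RTT = 100 ms (= 2 * Tprop, Tprop = 50 ms)
Cycle time = Ttrans + RTT = 1 + 100 = 101 ms (first packet sent until its ACK returns)
W * Ttrans = 2 * 1 = 2 ms of sending per cycle
W * Ttrans / (Ttrans + RTT) = 2 / 101 = 0.019802
U = min(1, 0.019802) = 0.019802
U% = 1.98%

1.98


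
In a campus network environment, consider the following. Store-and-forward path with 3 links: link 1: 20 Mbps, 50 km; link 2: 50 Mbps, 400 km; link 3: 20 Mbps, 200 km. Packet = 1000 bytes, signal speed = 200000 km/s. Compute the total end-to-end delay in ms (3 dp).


Packet = 1000 bytes = 8000 bits. Store-and-forward: sum (t_trans + t_prop) per link.
Link 1: t_trans = 8000/(20*10^6) s = 0.4000 ms; t_prop = 50/200000 s = 0.2500 ms; subtotal = 0.6500 ms
Link 2: t_trans = 8000/(50*10^6) s = 0.1600 ms; t_prop = 400/200000 s = 2.0000 ms; subtotal = 2.1600 ms
Link 3: t_trans = 8000/(20*10^6) s = 0.4000 ms; t_prop = 200/200000 s = 1.0000 ms; subtotal = 1.4000 ms
End-to-end = 0.6500 + 2.1600 + 1.4000 = 4.2100 ms -> 4.210 ms (3 dp)

4.210


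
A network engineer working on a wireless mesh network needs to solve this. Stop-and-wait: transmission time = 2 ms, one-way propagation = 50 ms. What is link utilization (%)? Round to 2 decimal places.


Given: Ttrans = 2 ms, Tprop = 50 ms
RTT = 2 * Tprop = 2 * 50 = 100 ms
U = Ttrans / (Ttrans + RTT)
U = 2 / (2 + 100)
U = 2 / 102 = 0.019608
U% = 1.96%

1.96


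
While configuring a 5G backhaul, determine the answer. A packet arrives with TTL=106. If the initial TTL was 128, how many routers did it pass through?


Given: initial TTL = 128, received TTL = 106
Hops = initial TTL - received TTL
Hops = 128 - 106 = 22

22


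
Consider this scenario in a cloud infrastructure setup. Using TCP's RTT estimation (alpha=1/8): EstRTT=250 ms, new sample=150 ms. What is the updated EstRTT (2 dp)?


Given: EstRTT = 250 ms, SampleRTT = 150 ms, alpha = 1/8
New EstRTT = (1 - alpha) * EstRTT + alpha * SampleRTT
(7/8) * 250 = 218.75
(1/8) * 150 = 18.75
New EstRTT = 218.75 + 18.75 = 237.5 ms -> 237.50 ms (2 dp)

237.50


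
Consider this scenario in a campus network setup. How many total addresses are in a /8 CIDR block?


Given: CIDR prefix /8
Host bits = 32 - 8 = 24
Total addresses = 2^24 = 16777216

16777216


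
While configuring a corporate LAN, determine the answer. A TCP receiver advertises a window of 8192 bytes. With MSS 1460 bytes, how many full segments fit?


Given: RWND = 8192 bytes, MSS = 1460 bytes
Full segments = floor(RWND / MSS)
Full segments = floor(8192 / 1460)
Full segments = floor(5.611) = 5

5


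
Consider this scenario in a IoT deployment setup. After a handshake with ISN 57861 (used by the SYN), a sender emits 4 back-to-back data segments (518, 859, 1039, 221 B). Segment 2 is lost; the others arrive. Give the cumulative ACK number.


SYN uses sequence number 57861; first data byte = ISN + 1 = 57862.
Segment 1: SEQ = 57862, len = 518 B, covers [57862, 58379]
Segment 2: SEQ = 58380, len = 859 B, covers [58380, 59238] [LOST]
Segment 3: SEQ = 59239, len = 1039 B, covers [59239, 60277]
Segment 4: SEQ = 60278, len = 221 B, covers [60278, 60498]
In-order data received: bytes [57862, 58379] (segments 1..1).
Segment 2 missing -> gap begins at byte 58380; later segments buffered out of order.
Cumulative ACK = next expected in-order byte = 57862 + 518 = 58380

58380


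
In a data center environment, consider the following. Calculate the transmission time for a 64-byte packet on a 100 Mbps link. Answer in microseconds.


Given: packet = 64 bytes, bandwidth = 100 Mbps
Packet in bits = 64 * 8 = 512 bits
Bandwidth = 100 * 10^6 = 100000000 bps
Time = 512 / 100000000 seconds
Time in us = 512 * 10^6 / 100000000 = 5.12

5.12


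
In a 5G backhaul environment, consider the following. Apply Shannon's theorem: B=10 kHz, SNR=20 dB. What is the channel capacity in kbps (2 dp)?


Given: B = 10 kHz, SNR = 20 dB
SNR linear = 10^(20/10) = 100
1 + SNR = 101
log2(101) = 6.6582114828
C = 10 * 1000 * 6.6582114828 = 66582.1148 bps
C = 66.582115 kbps -> 66.58 kbps (2 dp)

66.58


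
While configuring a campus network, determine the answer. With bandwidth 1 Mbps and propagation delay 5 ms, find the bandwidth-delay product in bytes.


Given: bandwidth = 1 Mbps, delay = 5 ms
BDP in bits = 1 * 10^6 * 5 / 1000
BDP in bits = 5000
BDP in bytes = 5000 / 8 = 625

625


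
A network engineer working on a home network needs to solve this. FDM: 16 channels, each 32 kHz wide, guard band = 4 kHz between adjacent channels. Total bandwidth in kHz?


Given: 16 channels, 32 kHz each, guard = 4 kHz
Channel bandwidth = 16 * 32 = 512 kHz
Guard bands = 15 gaps * 4 kHz = 60 kHz
Total = 512 + 60 = 572 kHz

572


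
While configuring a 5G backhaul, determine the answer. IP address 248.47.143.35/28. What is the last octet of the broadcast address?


Given: IP = 248.47.143.35, prefix = /28
Host bits = 32 - 28 = 4
Network last octet = 35 AND mask = 32
Host part size = 2^4 - 1 = 15
Broadcast last octet = 32 OR 15 = 47

47


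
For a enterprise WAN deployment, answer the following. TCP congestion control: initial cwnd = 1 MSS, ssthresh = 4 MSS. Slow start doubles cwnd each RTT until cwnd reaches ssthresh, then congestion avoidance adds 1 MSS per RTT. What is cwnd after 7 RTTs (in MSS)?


RTT 0: cwnd = 1 MSS (initial)
RTT 1: cwnd = 2 MSS (slow start, doubled)
RTT 2: cwnd = 4 MSS (slow start, doubled)
RTT 3: cwnd = 5 MSS (congestion avoidance, +1)
RTT 4: cwnd = 6 MSS (congestion avoidance, +1)
RTT 5: cwnd = 7 MSS (congestion avoidance, +1)
RTT 6: cwnd = 8 MSS (congestion avoidance, +1)
RTT 7: cwnd = 9 MSS (congestion avoidance, +1)

9


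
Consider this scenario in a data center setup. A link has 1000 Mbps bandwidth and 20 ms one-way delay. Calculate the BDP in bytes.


Given: bandwidth = 1000 Mbps, delay = 20 ms
BDP in bits = 1000 * 10^6 * 20 / 1000
BDP in bits = 20000000
BDP in bytes = 20000000 / 8 = 2500000

2500000


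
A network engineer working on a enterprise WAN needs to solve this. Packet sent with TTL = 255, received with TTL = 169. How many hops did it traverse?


Given: initial TTL = 255, received TTL = 169
Hops = initial TTL - received TTL
Hops = 255 - 169 = 86

86


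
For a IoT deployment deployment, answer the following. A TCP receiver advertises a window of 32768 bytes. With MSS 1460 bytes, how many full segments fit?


Given: RWND = 32768 bytes, MSS = 1460 bytes
Full segments = floor(RWND / MSS)
Full segments = floor(32768 / 1460)
Full segments = floor(22.4438) = 22

22


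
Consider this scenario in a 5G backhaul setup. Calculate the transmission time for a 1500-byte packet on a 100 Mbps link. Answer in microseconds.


Given: packet = 1500 bytes, bandwidth = 100 Mbps
Packet in bits = 1500 * 8 = 12000 bits
Bandwidth = 100 * 10^6 = 100000000 bps
Time = 12000 / 100000000 seconds
Time in us = 12000 * 10^6 / 100000000 = 120

120


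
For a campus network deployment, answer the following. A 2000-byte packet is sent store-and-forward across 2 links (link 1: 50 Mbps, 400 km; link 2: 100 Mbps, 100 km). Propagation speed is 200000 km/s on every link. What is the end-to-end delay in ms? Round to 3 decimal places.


Packet = 2000 bytes = 16000 bits. Store-and-forward: sum (t_trans + t_prop) per link.
Link 1: t_trans = 16000/(50*10^6) s = 0.3200 ms; t_prop = 400/200000 s = 2.0000 ms; subtotal = 2.3200 ms
Link 2: t_trans = 16000/(100*10^6) s = 0.1600 ms; t_prop = 100/200000 s = 0.5000 ms; subtotal = 0.6600 ms
End-to-end = 2.3200 + 0.6600 = 2.9800 ms -> 2.980 ms (3 dp)

2.980


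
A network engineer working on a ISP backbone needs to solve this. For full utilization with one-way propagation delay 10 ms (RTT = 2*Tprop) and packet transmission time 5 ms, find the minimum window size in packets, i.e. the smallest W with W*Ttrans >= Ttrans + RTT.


Given: Ttrans = 5 ms, RTT = 20 ms (= 2 * Tprop, Tprop = 10 ms)
Time until first ACK returns = Ttrans + RTT = 5 + 20 = 25 ms
Need W * Ttrans >= Ttrans + RTT  ->  W >= (Ttrans + RTT) / Ttrans
(Ttrans + RTT) / Ttrans = 25 / 5 = 5
W_min = ceil(5) = 5

5


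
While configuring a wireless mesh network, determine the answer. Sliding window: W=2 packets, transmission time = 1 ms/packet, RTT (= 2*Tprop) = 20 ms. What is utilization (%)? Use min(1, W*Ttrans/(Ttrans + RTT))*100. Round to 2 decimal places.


Given: W = 2, Ttrans = 1 ms, RTT = 20 ms (= 2 * Tprop, Tprop = 10 ms)
Cycle time = Ttrans + RTT = 1 + 20 = 21 ms (first packet sent until its ACK returns)
W * Ttrans = 2 * 1 = 2 ms of sending per cycle
W * Ttrans / (Ttrans + RTT) = 2 / 21 = 0.095238
U = min(1, 0.095238) = 0.095238
U% = 9.52%

9.52


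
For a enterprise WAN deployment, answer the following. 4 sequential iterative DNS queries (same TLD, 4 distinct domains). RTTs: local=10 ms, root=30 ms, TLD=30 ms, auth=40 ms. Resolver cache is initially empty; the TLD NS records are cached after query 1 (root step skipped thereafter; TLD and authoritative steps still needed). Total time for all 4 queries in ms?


Lookup 1 (cold cache): local + root + TLD + auth = 10 + 30 + 30 + 40 = 110 ms
Lookups 2..4 (TLD NS cached -> skip root; new domain -> still ask TLD and auth): local + TLD + auth = 10 + 30 + 40 = 80 ms each
Remaining 3 lookups: 3 * 80 = 240 ms
Total = 110 + 240 = 350 ms

350


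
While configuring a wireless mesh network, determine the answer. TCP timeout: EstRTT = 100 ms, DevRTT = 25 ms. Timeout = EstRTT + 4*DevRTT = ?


Given: EstRTT = 100 ms, DevRTT = 25 ms
Timeout = EstRTT + 4 * DevRTT
4 * DevRTT = 4 * 25 = 100
Timeout = 100 + 100 = 200 ms

200


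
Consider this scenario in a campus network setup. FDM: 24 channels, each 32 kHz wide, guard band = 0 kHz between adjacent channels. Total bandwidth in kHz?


Given: 24 channels, 32 kHz each, guard = 0 kHz
Channel bandwidth = 24 * 32 = 768 kHz
Guard bands = 23 gaps * 0 kHz = 0 kHz
Total = 768 + 0 = 768 kHz

768


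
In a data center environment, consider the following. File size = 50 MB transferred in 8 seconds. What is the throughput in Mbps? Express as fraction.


Given: file = 50 MB, time = 8 s
File in Mb = 50 * 8 = 400 Mb
Throughput = 400 / 8 Mbps
Throughput = 50 Mbps

50


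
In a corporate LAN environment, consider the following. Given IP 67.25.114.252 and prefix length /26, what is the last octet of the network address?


Given: IP = 67.25.114.252, prefix = /26
Subnet mask = 255.255.255.192
Last octet of IP: 252
Last octet of mask: 192
Network last octet = 252 AND 192 = 192

192


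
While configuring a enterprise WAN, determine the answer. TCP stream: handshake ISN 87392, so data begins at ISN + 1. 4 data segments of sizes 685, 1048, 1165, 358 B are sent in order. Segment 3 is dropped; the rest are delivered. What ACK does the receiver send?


SYN uses sequence number 87392; first data byte = ISN + 1 = 87393.
Segment 1: SEQ = 87393, len = 685 B, covers [87393, 88077]
Segment 2: SEQ = 88078, len = 1048 B, covers [88078, 89125]
Segment 3: SEQ = 89126, len = 1165 B, covers [89126, 90290] [LOST]
Segment 4: SEQ = 90291, len = 358 B, covers [90291, 90648]
In-order data received: bytes [87393, 89125] (segments 1..2).
Segment 3 missing -> gap begins at byte 89126; later segments buffered out of order.
Cumulative ACK = next expected in-order byte = 87393 + 685 + 1048 = 89126

89126


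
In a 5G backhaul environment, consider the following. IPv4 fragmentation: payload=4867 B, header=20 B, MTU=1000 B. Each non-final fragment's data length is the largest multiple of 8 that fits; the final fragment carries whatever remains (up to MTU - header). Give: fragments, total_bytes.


Max data per non-final fragment = floor((MTU - header)/8)*8 = floor((1000 - 20)/8)*8 = floor(980/8)*8 = 976 B
Final fragment needs no 8-byte alignment: it can carry up to MTU - header = 980 B
Non-final fragments needed = ceil((payload - 980) / 976) = ceil(3887/976) = ceil(3.9826) = 4
Number of fragments = 4 + 1 = 5
Fragment sizes (data): 4 * 976 B + 963 B (last, 963 <= 980 OK)
Total bytes sent = payload + n_frags * header = 4867 + 5*20 = 4867 + 100 = 4967 B

5, 4967


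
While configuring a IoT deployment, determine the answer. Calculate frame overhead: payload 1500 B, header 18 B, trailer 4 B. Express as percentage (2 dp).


Given: payload = 1500 B, header = 18 B, trailer = 4 B
Overhead bytes = header + trailer = 18 + 4 = 22
Total frame = payload + overhead = 1500 + 22 = 1522
Overhead % = 22 / 1522 * 100 = 1.4455% -> 1.45% (2 dp)

1.45


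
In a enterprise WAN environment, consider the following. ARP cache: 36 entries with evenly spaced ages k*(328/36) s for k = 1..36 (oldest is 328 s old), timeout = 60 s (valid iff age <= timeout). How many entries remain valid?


Ages are k * 328/36 s for k = 1..36 (spacing = 9.1111 s).
Entry k is valid iff k * 328/36 <= 60 iff k <= 36 * 60 / 328 = 6.5854
n_valid = floor(6.5854) = 6
(n_stale = 36 - 6 = 30)

6


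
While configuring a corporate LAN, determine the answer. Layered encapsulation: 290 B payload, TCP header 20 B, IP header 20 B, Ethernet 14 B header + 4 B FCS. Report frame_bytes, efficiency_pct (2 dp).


TCP segment = 290 + 20 = 310 B
IP packet = 310 + 20 = 330 B
Ethernet frame = 330 + 14 + 4 = 348 B
Efficiency = app / frame = 290 / 348 = 0.833333 = 83.3333% -> 83.33% (2 dp)

348, 83.33


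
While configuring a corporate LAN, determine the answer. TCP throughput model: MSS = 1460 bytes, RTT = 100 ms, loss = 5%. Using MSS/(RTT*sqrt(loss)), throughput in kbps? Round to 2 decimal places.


Given: MSS = 1460 bytes, RTT = 100 ms, loss = 5%
RTT in seconds = 100 / 1000 = 0.1
Loss rate = 5% = 0.05
sqrt(loss) = sqrt(0.05) = 0.223606797750
Throughput (bytes/s) = 1460 / (0.1 * 0.223606797750) = 65293.1849
Throughput (kbps) = 65293.1849 * 8 / 1000 = 522.345480 -> 522.35 kbps (2 dp)

522.35


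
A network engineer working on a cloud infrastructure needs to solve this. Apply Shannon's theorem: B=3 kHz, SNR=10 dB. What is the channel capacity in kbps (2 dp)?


Given: B = 3 kHz, SNR = 10 dB
SNR linear = 10^(10/10) = 10
1 + SNR = 11
log2(11) = 3.4594316186
C = 3 * 1000 * 3.4594316186 = 10378.2949 bps
C = 10.378295 kbps -> 10.38 kbps (2 dp)

10.38


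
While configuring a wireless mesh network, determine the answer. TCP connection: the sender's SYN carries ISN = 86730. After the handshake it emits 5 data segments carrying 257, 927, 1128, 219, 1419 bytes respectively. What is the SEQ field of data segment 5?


The SYN occupies sequence number ISN = 86730, so the first data byte is ISN + 1 = 86731.
SEQ of data segment i = (ISN + 1) + sum of payload sizes of segments 1..i-1.
Segment 1: SEQ = 86731, payload = 257 bytes
Segment 2: SEQ = 86988, payload = 927 bytes
Segment 3: SEQ = 87915, payload = 1128 bytes
Segment 4: SEQ = 89043, payload = 219 bytes
Segment 5: SEQ = 89262, payload = 1419 bytes
SEQ of segment 5 = 86731 + 257 + 927 + 1128 + 219 = 89262

89262


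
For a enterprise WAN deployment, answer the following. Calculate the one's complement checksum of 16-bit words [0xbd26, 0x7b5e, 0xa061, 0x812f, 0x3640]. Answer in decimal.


Given words: [0xbd26, 0x7b5e, 0xa061, 0x812f, 0x3640]
Step 1: Sum all words
Raw sum = 48422 + 31582 + 41057 + 33071 + 13888 = 168020
Step 2: Fold carry: (36948 + 2) = 36950
One's complement = ~36950 & 0xFFFF = 28585

28585


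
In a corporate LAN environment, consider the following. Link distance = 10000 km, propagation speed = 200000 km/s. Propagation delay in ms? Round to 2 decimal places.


Given: distance = 10000 km, speed = 200000 km/s
Delay = distance / speed = 10000 / 200000 seconds
Delay in ms = 10000 * 1000 / 200000
Delay = 50.0000 ms
Rounded to 2 dp = 50.00 ms

50.00


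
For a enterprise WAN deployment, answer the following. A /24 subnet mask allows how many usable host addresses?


Given: subnet mask /24
Host bits = 32 - 24 = 8
Total addresses = 2^8 = 256
Usable hosts = 256 - 2 (network + broadcast) = 254

254


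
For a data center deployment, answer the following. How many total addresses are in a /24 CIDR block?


Given: CIDR prefix /24
Host bits = 32 - 24 = 8
Total addresses = 2^8 = 256

256


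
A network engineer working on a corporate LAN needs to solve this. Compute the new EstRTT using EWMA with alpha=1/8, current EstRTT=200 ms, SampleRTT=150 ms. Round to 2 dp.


Given: EstRTT = 200 ms, SampleRTT = 150 ms, alpha = 1/8
New EstRTT = (1 - alpha) * EstRTT + alpha * SampleRTT
(7/8) * 200 = 175
(1/8) * 150 = 18.75
New EstRTT = 175 + 18.75 = 193.75 ms -> 193.75 ms (2 dp)

193.75


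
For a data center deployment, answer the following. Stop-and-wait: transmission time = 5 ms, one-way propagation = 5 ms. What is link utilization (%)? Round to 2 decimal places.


Given: Ttrans = 5 ms, Tprop = 5 ms
RTT = 2 * Tprop = 2 * 5 = 10 ms
U = Ttrans / (Ttrans + RTT)
U = 5 / (5 + 10)
U = 5 / 15 = 0.333333
U% = 33.33%

33.33


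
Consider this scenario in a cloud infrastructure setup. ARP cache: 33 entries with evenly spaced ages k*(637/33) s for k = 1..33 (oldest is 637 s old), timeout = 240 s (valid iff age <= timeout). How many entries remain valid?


Ages are k * 637/33 s for k = 1..33 (spacing = 19.3030 s).
Entry k is valid iff k * 637/33 <= 240 iff k <= 33 * 240 / 637 = 12.4333
n_valid = floor(12.4333) = 12
(n_stale = 33 - 12 = 21)

12


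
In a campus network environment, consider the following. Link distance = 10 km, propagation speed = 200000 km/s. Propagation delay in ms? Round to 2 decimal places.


Given: distance = 10 km, speed = 200000 km/s
Delay = distance / speed = 10 / 200000 seconds
Delay in ms = 10 * 1000 / 200000
Delay = 0.0500 ms
Rounded to 2 dp = 0.05 ms

0.05


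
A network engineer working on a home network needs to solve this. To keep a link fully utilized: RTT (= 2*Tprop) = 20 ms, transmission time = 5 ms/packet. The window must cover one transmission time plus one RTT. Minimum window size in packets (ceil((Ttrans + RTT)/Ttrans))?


Given: Ttrans = 5 ms, RTT = 20 ms (= 2 * Tprop, Tprop = 10 ms)
Time until first ACK returns = Ttrans + RTT = 5 + 20 = 25 ms
Need W * Ttrans >= Ttrans + RTT  ->  W >= (Ttrans + RTT) / Ttrans
(Ttrans + RTT) / Ttrans = 25 / 5 = 5
W_min = ceil(5) = 5

5


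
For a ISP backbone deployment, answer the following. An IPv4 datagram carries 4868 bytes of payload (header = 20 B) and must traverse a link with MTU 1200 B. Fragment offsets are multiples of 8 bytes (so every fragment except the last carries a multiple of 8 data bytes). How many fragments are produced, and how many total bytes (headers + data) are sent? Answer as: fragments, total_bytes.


Max data per non-final fragment = floor((MTU - header)/8)*8 = floor((1200 - 20)/8)*8 = floor(1180/8)*8 = 1176 B
Final fragment needs no 8-byte alignment: it can carry up to MTU - header = 1180 B
Non-final fragments needed = ceil((payload - 1180) / 1176) = ceil(3688/1176) = ceil(3.1361) = 4
Number of fragments = 4 + 1 = 5
Fragment sizes (data): 4 * 1176 B + 164 B (last, 164 <= 1180 OK)
Total bytes sent = payload + n_frags * header = 4868 + 5*20 = 4868 + 100 = 4968 B

5, 4968


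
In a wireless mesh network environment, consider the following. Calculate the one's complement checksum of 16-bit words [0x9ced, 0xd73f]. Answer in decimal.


Given words: [0x9ced, 0xd73f]
Step 1: Sum all words
Raw sum = 40173 + 55103 = 95276
Step 2: Fold carry: (29740 + 1) = 29741
One's complement = ~29741 & 0xFFFF = 35794

35794


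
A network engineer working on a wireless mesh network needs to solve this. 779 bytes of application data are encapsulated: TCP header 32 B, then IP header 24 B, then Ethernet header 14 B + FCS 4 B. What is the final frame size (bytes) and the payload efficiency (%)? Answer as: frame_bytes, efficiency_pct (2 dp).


TCP segment = 779 + 32 = 811 B
IP packet = 811 + 24 = 835 B
Ethernet frame = 835 + 14 + 4 = 853 B
Efficiency = app / frame = 779 / 853 = 0.913247 = 91.3247% -> 91.32% (2 dp)

853, 91.32


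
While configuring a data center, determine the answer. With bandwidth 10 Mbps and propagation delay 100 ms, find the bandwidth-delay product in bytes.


Given: bandwidth = 10 Mbps, delay = 100 ms
BDP in bits = 10 * 10^6 * 100 / 1000
BDP in bits = 1000000
BDP in bytes = 1000000 / 8 = 125000

125000


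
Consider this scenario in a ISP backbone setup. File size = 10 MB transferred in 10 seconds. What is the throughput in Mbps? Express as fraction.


Given: file = 10 MB, time = 10 s
File in Mb = 10 * 8 = 80 Mb
Throughput = 80 / 10 Mbps
Throughput = 8 Mbps

8


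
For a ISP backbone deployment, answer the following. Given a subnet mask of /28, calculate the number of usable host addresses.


Given: subnet mask /28
Host bits = 32 - 28 = 4
Total addresses = 2^4 = 16
Usable hosts = 16 - 2 (network + broadcast) = 14

14


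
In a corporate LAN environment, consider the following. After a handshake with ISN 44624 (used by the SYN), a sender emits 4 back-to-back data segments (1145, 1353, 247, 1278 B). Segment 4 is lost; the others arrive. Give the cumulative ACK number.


SYN uses sequence number 44624; first data byte = ISN + 1 = 44625.
Segment 1: SEQ = 44625, len = 1145 B, covers [44625, 45769]
Segment 2: SEQ = 45770, len = 1353 B, covers [45770, 47122]
Segment 3: SEQ = 47123, len = 247 B, covers [47123, 47369]
Segment 4: SEQ = 47370, len = 1278 B, covers [47370, 48647] [LOST]
In-order data received: bytes [44625, 47369] (segments 1..3).
Segment 4 missing -> gap begins at byte 47370.
Cumulative ACK = next expected in-order byte = 44625 + 1145 + 1353 + 247 = 47370

47370


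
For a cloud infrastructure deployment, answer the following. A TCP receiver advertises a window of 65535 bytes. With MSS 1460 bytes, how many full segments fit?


Given: RWND = 65535 bytes, MSS = 1460 bytes
Full segments = floor(RWND / MSS)
Full segments = floor(65535 / 1460)
Full segments = floor(44.887) = 44

44


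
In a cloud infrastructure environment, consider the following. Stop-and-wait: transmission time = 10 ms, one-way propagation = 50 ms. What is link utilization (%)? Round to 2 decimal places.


Given: Ttrans = 10 ms, Tprop = 50 ms
RTT = 2 * Tprop = 2 * 50 = 100 ms
U = Ttrans / (Ttrans + RTT)
U = 10 / (10 + 100)
U = 10 / 110 = 0.090909
U% = 9.09%

9.09


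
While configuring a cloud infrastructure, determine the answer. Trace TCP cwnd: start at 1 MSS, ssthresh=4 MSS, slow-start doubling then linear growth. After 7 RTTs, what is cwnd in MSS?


RTT 0: cwnd = 1 MSS (initial)
RTT 1: cwnd = 2 MSS (slow start, doubled)
RTT 2: cwnd = 4 MSS (slow start, doubled)
RTT 3: cwnd = 5 MSS (congestion avoidance, +1)
RTT 4: cwnd = 6 MSS (congestion avoidance, +1)
RTT 5: cwnd = 7 MSS (congestion avoidance, +1)
RTT 6: cwnd = 8 MSS (congestion avoidance, +1)
RTT 7: cwnd = 9 MSS (congestion avoidance, +1)

9


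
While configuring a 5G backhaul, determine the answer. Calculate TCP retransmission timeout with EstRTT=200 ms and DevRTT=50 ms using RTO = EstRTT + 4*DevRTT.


Given: EstRTT = 200 ms, DevRTT = 50 ms
Timeout = EstRTT + 4 * DevRTT
4 * DevRTT = 4 * 50 = 200
Timeout = 200 + 200 = 400 ms

400


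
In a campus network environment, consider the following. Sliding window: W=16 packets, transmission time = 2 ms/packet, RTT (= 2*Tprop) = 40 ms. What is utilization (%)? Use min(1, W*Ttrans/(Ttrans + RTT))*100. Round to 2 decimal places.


Given: W = 16, Ttrans = 2 ms, RTT = 40 ms (= 2 * Tprop, Tprop = 20 ms)
Cycle time = Ttrans + RTT = 2 + 40 = 42 ms (first packet sent until its ACK returns)
W * Ttrans = 16 * 2 = 32 ms of sending per cycle
W * Ttrans / (Ttrans + RTT) = 32 / 42 = 0.761905
U = min(1, 0.761905) = 0.761905
U% = 76.19%

76.19


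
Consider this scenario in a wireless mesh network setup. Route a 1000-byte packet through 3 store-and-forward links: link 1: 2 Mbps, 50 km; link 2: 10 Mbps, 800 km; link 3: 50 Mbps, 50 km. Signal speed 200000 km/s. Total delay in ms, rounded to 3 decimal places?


Packet = 1000 bytes = 8000 bits. Store-and-forward: sum (t_trans + t_prop) per link.
Link 1: t_trans = 8000/(2*10^6) s = 4.0000 ms; t_prop = 50/200000 s = 0.2500 ms; subtotal = 4.2500 ms
Link 2: t_trans = 8000/(10*10^6) s = 0.8000 ms; t_prop = 800/200000 s = 4.0000 ms; subtotal = 4.8000 ms
Link 3: t_trans = 8000/(50*10^6) s = 0.1600 ms; t_prop = 50/200000 s = 0.2500 ms; subtotal = 0.4100 ms
End-to-end = 4.2500 + 4.8000 + 0.4100 = 9.4600 ms -> 9.460 ms (3 dp)

9.460


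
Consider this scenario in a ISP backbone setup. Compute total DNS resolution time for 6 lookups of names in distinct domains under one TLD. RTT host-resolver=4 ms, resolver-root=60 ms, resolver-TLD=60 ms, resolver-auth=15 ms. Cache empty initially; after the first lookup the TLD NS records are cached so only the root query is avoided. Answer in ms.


Lookup 1 (cold cache): local + root + TLD + auth = 4 + 60 + 60 + 15 = 139 ms
Lookups 2..6 (TLD NS cached -> skip root; new domain -> still ask TLD and auth): local + TLD + auth = 4 + 60 + 15 = 79 ms each
Remaining 5 lookups: 5 * 79 = 395 ms
Total = 139 + 395 = 534 ms

534


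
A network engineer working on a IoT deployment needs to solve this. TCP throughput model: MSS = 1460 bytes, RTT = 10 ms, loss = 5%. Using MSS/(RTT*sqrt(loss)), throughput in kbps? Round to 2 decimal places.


Given: MSS = 1460 bytes, RTT = 10 ms, loss = 5%
RTT in seconds = 10 / 1000 = 0.01
Loss rate = 5% = 0.05
sqrt(loss) = sqrt(0.05) = 0.223606797750
Throughput (bytes/s) = 1460 / (0.01 * 0.223606797750) = 652931.8494
Throughput (kbps) = 652931.8494 * 8 / 1000 = 5223.454795 -> 5223.45 kbps (2 dp)

5223.45


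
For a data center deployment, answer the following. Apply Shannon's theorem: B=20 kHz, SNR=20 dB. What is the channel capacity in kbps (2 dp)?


Given: B = 20 kHz, SNR = 20 dB
SNR linear = 10^(20/10) = 100
1 + SNR = 101
log2(101) = 6.6582114828
C = 20 * 1000 * 6.6582114828 = 133164.2297 bps
C = 133.164230 kbps -> 133.16 kbps (2 dp)

133.16


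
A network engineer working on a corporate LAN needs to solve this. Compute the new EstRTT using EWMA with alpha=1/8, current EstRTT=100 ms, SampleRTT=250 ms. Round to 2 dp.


Given: EstRTT = 100 ms, SampleRTT = 250 ms, alpha = 1/8
New EstRTT = (1 - alpha) * EstRTT + alpha * SampleRTT
(7/8) * 100 = 87.5
(1/8) * 250 = 31.25
New EstRTT = 87.5 + 31.25 = 118.75 ms -> 118.75 ms (2 dp)

118.75


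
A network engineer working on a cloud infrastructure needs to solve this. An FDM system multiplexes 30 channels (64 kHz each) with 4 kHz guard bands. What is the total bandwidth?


Given: 30 channels, 64 kHz each, guard = 4 kHz
Channel bandwidth = 30 * 64 = 1920 kHz
Guard bands = 29 gaps * 4 kHz = 116 kHz
Total = 1920 + 116 = 2036 kHz

2036


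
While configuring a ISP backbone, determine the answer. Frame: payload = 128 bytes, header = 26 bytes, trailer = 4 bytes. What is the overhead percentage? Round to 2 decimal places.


Given: payload = 128 B, header = 26 B, trailer = 4 B
Overhead bytes = header + trailer = 26 + 4 = 30
Total frame = payload + overhead = 128 + 30 = 158
Overhead % = 30 / 158 * 100 = 18.9873% -> 18.99% (2 dp)

18.99


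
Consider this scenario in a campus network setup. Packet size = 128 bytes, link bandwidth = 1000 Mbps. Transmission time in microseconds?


Given: packet = 128 bytes, bandwidth = 1000 Mbps
Packet in bits = 128 * 8 = 1024 bits
Bandwidth = 1000 * 10^6 = 1000000000 bps
Time = 1024 / 1000000000 seconds
Time in us = 1024 * 10^6 / 1000000000 = 1.024

1.024


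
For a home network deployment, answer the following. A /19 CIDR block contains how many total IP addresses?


Given: CIDR prefix /19
Host bits = 32 - 19 = 13
Total addresses = 2^13 = 8192

8192


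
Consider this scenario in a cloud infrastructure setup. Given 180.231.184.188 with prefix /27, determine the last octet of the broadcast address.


Given: IP = 180.231.184.188, prefix = /27
Host bits = 32 - 27 = 5
Network last octet = 188 AND mask = 160
Host part size = 2^5 - 1 = 31
Broadcast last octet = 160 OR 31 = 191

191


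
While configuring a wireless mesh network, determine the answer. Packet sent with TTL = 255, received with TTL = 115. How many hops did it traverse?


Given: initial TTL = 255, received TTL = 115
Hops = initial TTL - received TTL
Hops = 255 - 115 = 140

140


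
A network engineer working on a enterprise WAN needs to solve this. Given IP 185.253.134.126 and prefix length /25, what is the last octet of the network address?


Given: IP = 185.253.134.126, prefix = /25
Subnet mask = 255.255.255.128
Last octet of IP: 126
Last octet of mask: 128
Network last octet = 126 AND 128 = 0

0


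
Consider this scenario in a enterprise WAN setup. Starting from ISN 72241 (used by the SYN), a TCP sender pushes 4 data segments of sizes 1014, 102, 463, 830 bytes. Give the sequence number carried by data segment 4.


The SYN occupies sequence number ISN = 72241, so the first data byte is ISN + 1 = 72242.
SEQ of data segment i = (ISN + 1) + sum of payload sizes of segments 1..i-1.
Segment 1: SEQ = 72242, payload = 1014 bytes
Segment 2: SEQ = 73256, payload = 102 bytes
Segment 3: SEQ = 73358, payload = 463 bytes
Segment 4: SEQ = 73821, payload = 830 bytes
SEQ of segment 4 = 72242 + 1014 + 102 + 463 = 73821

73821


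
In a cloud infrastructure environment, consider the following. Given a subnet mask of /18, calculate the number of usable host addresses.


Given: subnet mask /18
Host bits = 32 - 18 = 14
Total addresses = 2^14 = 16384
Usable hosts = 16384 - 2 (network + broadcast) = 16382

16382


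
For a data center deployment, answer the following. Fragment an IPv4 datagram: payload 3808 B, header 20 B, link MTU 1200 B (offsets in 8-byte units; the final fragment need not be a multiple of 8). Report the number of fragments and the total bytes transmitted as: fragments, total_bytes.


Max data per non-final fragment = floor((MTU - header)/8)*8 = floor((1200 - 20)/8)*8 = floor(1180/8)*8 = 1176 B
Final fragment needs no 8-byte alignment: it can carry up to MTU - header = 1180 B
Non-final fragments needed = ceil((payload - 1180) / 1176) = ceil(2628/1176) = ceil(2.2347) = 3
Number of fragments = 3 + 1 = 4
Fragment sizes (data): 3 * 1176 B + 280 B (last, 280 <= 1180 OK)
Total bytes sent = payload + n_frags * header = 3808 + 4*20 = 3808 + 80 = 3888 B

4, 3888


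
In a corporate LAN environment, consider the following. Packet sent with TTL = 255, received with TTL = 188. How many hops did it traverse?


Given: initial TTL = 255, received TTL = 188
Hops = initial TTL - received TTL
Hops = 255 - 188 = 67

67


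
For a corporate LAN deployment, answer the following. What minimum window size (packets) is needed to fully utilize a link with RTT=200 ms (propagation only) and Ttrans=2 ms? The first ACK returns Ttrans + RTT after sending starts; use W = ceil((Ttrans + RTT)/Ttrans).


Given: Ttrans = 2 ms, RTT = 200 ms (= 2 * Tprop, Tprop = 100 ms)
Time until first ACK returns = Ttrans + RTT = 2 + 200 = 202 ms
Need W * Ttrans >= Ttrans + RTT  ->  W >= (Ttrans + RTT) / Ttrans
(Ttrans + RTT) / Ttrans = 202 / 2 = 101
W_min = ceil(101) = 101

101


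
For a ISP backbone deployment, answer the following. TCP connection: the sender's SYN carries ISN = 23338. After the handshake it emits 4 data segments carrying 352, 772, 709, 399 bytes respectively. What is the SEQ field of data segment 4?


The SYN occupies sequence number ISN = 23338, so the first data byte is ISN + 1 = 23339.
SEQ of data segment i = (ISN + 1) + sum of payload sizes of segments 1..i-1.
Segment 1: SEQ = 23339, payload = 352 bytes
Segment 2: SEQ = 23691, payload = 772 bytes
Segment 3: SEQ = 24463, payload = 709 bytes
Segment 4: SEQ = 25172, payload = 399 bytes
SEQ of segment 4 = 23339 + 352 + 772 + 709 = 25172

25172


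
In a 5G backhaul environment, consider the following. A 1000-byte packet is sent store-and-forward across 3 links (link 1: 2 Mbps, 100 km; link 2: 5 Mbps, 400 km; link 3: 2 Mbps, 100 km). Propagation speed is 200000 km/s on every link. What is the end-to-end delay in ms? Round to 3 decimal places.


Packet = 1000 bytes = 8000 bits. Store-and-forward: sum (t_trans + t_prop) per link.
Link 1: t_trans = 8000/(2*10^6) s = 4.0000 ms; t_prop = 100/200000 s = 0.5000 ms; subtotal = 4.5000 ms
Link 2: t_trans = 8000/(5*10^6) s = 1.6000 ms; t_prop = 400/200000 s = 2.0000 ms; subtotal = 3.6000 ms
Link 3: t_trans = 8000/(2*10^6) s = 4.0000 ms; t_prop = 100/200000 s = 0.5000 ms; subtotal = 4.5000 ms
End-to-end = 4.5000 + 3.6000 + 4.5000 = 12.6000 ms -> 12.600 ms (3 dp)

12.600


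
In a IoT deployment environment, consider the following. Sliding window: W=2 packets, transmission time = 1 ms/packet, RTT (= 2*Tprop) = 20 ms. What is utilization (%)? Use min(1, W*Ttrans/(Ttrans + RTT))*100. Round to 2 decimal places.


Given: W = 2, Ttrans = 1 ms, RTT = 20 ms (= 2 * Tprop, Tprop = 10 ms)
Cycle time = Ttrans + RTT = 1 + 20 = 21 ms (first packet sent until its ACK returns)
W * Ttrans = 2 * 1 = 2 ms of sending per cycle
W * Ttrans / (Ttrans + RTT) = 2 / 21 = 0.095238
U = min(1, 0.095238) = 0.095238
U% = 9.52%

9.52


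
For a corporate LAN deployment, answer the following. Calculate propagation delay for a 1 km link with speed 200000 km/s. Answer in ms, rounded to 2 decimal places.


Given: distance = 1 km, speed = 200000 km/s
Delay = distance / speed = 1 / 200000 seconds
Delay in ms = 1 * 1000 / 200000
Delay = 0.0050 ms
Rounded to 2 dp = 0.01 ms

0.01


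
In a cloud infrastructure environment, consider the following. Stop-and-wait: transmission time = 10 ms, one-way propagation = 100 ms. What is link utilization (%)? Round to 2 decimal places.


Given: Ttrans = 10 ms, Tprop = 100 ms
RTT = 2 * Tprop = 2 * 100 = 200 ms
U = Ttrans / (Ttrans + RTT)
U = 10 / (10 + 200)
U = 10 / 210 = 0.047619
U% = 4.76%

4.76


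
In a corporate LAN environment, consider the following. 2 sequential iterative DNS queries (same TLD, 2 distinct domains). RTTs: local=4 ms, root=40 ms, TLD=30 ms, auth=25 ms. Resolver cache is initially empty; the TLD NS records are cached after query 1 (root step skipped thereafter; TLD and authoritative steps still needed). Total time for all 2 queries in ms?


Lookup 1 (cold cache): local + root + TLD + auth = 4 + 40 + 30 + 25 = 99 ms
Lookups 2..2 (TLD NS cached -> skip root; new domain -> still ask TLD and auth): local + TLD + auth = 4 + 30 + 25 = 59 ms each
Remaining 1 lookups: 1 * 59 = 59 ms
Total = 99 + 59 = 158 ms

158


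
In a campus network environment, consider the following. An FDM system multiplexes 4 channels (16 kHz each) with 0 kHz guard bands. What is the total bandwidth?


Given: 4 channels, 16 kHz each, guard = 0 kHz
Channel bandwidth = 4 * 16 = 64 kHz
Guard bands = 3 gaps * 0 kHz = 0 kHz
Total = 64 + 0 = 64 kHz

64
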